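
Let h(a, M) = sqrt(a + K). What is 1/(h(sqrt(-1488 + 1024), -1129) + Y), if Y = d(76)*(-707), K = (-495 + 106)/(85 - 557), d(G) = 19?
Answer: 236/(-3170188 + sqrt(118)*sqrt(389 + 1888*I*sqrt(29))) ≈ -7.4462e-5 - 1.7852e-8*I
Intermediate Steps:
K = 389/472 (K = -389/(-472) = -389*(-1/472) = 389/472 ≈ 0.82415)
h(a, M) = sqrt(389/472 + a) (h(a, M) = sqrt(a + 389/472) = sqrt(389/472 + a))
Y = -13433 (Y = 19*(-707) = -13433)
1/(h(sqrt(-1488 + 1024), -1129) + Y) = 1/(sqrt(45902 + 55696*sqrt(-1488 + 1024))/236 - 13433) = 1/(sqrt(45902 + 55696*sqrt(-464))/236 - 13433) = 1/(sqrt(45902 + 55696*(4*I*sqrt(29)))/236 - 13433) = 1/(sqrt(45902 + 222784*I*sqrt(29))/236 - 13433) = 1/(-13433 + sqrt(45902 + 222784*I*sqrt(29))/236)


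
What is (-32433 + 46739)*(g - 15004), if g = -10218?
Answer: -360825932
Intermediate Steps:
(-32433 + 46739)*(g - 15004) = (-32433 + 46739)*(-10218 - 15004) = 14306*(-25222) = -360825932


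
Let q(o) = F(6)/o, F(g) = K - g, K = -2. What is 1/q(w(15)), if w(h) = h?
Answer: -15/8 ≈ -1.8750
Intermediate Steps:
F(g) = -2 - g
q(o) = -8/o (q(o) = (-2 - 1*6)/o = (-2 - 6)/o = -8/o)
1/q(w(15)) = 1/(-8/15) = -15/8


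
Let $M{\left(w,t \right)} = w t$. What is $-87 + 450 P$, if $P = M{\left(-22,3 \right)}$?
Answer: $-29787$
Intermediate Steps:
$M{\left(w,t \right)} = t w$
$P = -66$ ($P = 3 \left(-22\right) = -66$)
$-87 + 450 P = -87 + 450 \left(-66\right) = -87 - 29700 = -29787$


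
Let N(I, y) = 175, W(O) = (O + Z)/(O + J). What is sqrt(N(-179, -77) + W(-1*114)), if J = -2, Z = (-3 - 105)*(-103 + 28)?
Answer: sqrt(357106)/58 ≈ 10.303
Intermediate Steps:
Z = 8100 (Z = -108*(-75) = 8100)
W(O) = (8100 + O)/(-2 + O) (W(O) = (O + 8100)/(O - 2) = (8100 + O)/(-2 + O))
sqrt(N(-179, -77) + W(-1*114)) = sqrt(175 + (8100 - 1*114)/(-2 - 1*114)) = sqrt(175 + (8100 - 114)/(-2 - 114)) = sqrt(175 + 7986/(-116)) = sqrt(175 - 1/116*7986) = sqrt(175 - 3993/58) = sqrt(6157/58) = sqrt(357106)/58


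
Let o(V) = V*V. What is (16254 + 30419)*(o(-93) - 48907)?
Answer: -1878961634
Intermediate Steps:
o(V) = V**2
(16254 + 30419)*(o(-93) - 48907) = (16254 + 30419)*((-93)**2 - 48907) = 46673*(8649 - 48907) = 46673*(-40258) = -1878961634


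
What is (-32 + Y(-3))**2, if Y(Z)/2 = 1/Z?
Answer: 9604/9 ≈ 1067.1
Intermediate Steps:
Y(Z) = 2/Z
(-32 + Y(-3))**2 = (-32 + 2/(-3))**2 = (-32 + 2*(-1/3))**2 = (-32 - 2/3)**2 = (-98/3)**2 = 9604/9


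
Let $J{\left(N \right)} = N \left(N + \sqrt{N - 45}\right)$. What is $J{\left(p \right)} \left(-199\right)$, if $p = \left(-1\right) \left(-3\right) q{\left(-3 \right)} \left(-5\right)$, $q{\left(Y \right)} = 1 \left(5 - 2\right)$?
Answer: $-402975 + 26865 i \sqrt{10} \approx -4.0298 \cdot 10^{5} + 84955.0 i$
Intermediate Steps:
$q{\left(Y \right)} = 3$ ($q{\left(Y \right)} = 1 \cdot 3 = 3$)
$p = -45$ ($p = \left(-1\right) \left(-3\right) 3 \left(-5\right) = 3 \cdot 3 \left(-5\right) = 9 \left(-5\right) = -45$)
$J{\left(N \right)} = N \left(N + \sqrt{-45 + N}\right)$
$J{\left(p \right)} \left(-199\right) = - 45 \left(-45 + \sqrt{-45 - 45}\right) \left(-199\right) = - 45 \left(-45 + \sqrt{-90}\right) \left(-199\right) = - 45 \left(-45 + 3 i \sqrt{10}\right) \left(-199\right) = \left(2025 - 135 i \sqrt{10}\right) \left(-199\right) = -402975 + 26865 i \sqrt{10}$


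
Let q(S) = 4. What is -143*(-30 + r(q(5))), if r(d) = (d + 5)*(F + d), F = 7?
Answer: -9867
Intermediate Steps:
r(d) = (5 + d)*(7 + d) (r(d) = (d + 5)*(7 + d) = (5 + d)*(7 + d))
-143*(-30 + r(q(5))) = -143*(-30 + (35 + 4² + 12*4)) = -143*(-30 + (35 + 16 + 48)) = -143*(-30 + 99) = -143*69 = -9867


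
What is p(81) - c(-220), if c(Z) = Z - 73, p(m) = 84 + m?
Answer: 458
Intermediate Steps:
c(Z) = -73 + Z
p(81) - c(-220) = (84 + 81) - (-73 - 220) = 165 - 1*(-293) = 165 + 293 = 458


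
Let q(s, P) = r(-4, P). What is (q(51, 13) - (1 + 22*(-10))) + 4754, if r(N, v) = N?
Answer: 4969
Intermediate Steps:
q(s, P) = -4
(q(51, 13) - (1 + 22*(-10))) + 4754 = (-4 - (1 + 22*(-10))) + 4754 = (-4 - (1 - 220)) + 4754 = (-4 - 1*(-219)) + 4754 = (-4 + 219) + 4754 = 215 + 4754 = 4969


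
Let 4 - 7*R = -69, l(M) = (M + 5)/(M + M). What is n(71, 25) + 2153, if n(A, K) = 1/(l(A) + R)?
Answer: 11732194/5449 ≈ 2153.1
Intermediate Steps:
l(M) = (5 + M)/(2*M) (l(M) = (5 + M)/((2*M)) = (5 + M)*(1/(2*M)) = (5 + M)/(2*M))
R = 73/7 (R = 4/7 - ⅐*(-69) = 4/7 + 69/7 = 73/7 ≈ 10.429)
n(A, K) = 1/(73/7 + (5 + A)/(2*A)) (n(A, K) = 1/((5 + A)/(2*A) + 73/7) = 1/(73/7 + (5 + A)/(2*A)))
n(71, 25) + 2153 = 14*71/(35 + 153*71) + 2153 = 14*71/(35 + 10863) + 2153 = 14*71/10898 + 2153 = 14*71*(1/10898) + 2153 = 497/5449 + 2153 = 11732194/5449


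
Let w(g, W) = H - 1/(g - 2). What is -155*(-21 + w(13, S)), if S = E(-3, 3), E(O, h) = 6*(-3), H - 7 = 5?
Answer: 15500/11 ≈ 1409.1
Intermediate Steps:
H = 12 (H = 7 + 5 = 12)
E(O, h) = -18
S = -18
w(g, W) = 12 - 1/(-2 + g) (w(g, W) = 12 - 1/(g - 2) = 12 - 1/(-2 + g))
-155*(-21 + w(13, S)) = -155*(-21 + (-25 + 12*13)/(-2 + 13)) = -155*(-21 + (-25 + 156)/11) = -155*(-21 + (1/11)*131) = -155*(-21 + 131/11) = -155*(-100/11) = 15500/11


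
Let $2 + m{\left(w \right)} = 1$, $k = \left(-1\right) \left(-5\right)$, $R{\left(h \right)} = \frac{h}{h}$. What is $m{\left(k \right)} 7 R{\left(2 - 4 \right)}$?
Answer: $-7$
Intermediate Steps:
$R{\left(h \right)} = 1$
$k = 5$
$m{\left(w \right)} = -1$ ($m{\left(w \right)} = -2 + 1 = -1$)
$m{\left(k \right)} 7 R{\left(2 - 4 \right)} = \left(-1\right) 7 \cdot 1 = \left(-7\right) 1 = -7$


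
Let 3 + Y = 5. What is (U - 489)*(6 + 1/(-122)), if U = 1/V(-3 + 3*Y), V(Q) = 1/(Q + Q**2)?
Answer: -348687/122 ≈ -2858.1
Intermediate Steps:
Y = 2 (Y = -3 + 5 = 2)
U = 12 (U = 1/(1/((-3 + 3*2)*(1 + (-3 + 3*2)))) = 1/(1/((-3 + 6)*(1 + (-3 + 6)))) = 1/(1/(3*(1 + 3))) = 1/((1/3)/4) = 1/((1/3)*(1/4)) = 1/(1/12) = 12)
(U - 489)*(6 + 1/(-122)) = (12 - 489)*(6 + 1/(-122)) = -477*(6 - 1/122) = -477*731/122 = -348687/122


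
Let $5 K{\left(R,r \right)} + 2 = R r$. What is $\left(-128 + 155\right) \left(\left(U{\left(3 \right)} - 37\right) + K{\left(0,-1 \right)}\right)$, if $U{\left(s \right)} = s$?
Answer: $- \frac{4644}{5} \approx -928.8$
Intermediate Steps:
$K{\left(R,r \right)} = - \frac{2}{5} + \frac{R r}{5}$
$\left(-128 + 155\right) \left(\left(U{\left(3 \right)} - 37\right) + K{\left(0,-1 \right)}\right) = \left(-128 + 155\right) \left(\left(3 - 37\right) - \left(\frac{2}{5} + 0 \left(-1\right)\right)\right) = 27 \left(-34 + \left(- \frac{2}{5} + 0\right)\right) = 27 \left(-34 - \frac{2}{5}\right) = 27 \left(- \frac{172}{5}\right) = - \frac{4644}{5}$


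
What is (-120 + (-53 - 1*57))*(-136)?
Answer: 31280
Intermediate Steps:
(-120 + (-53 - 1*57))*(-136) = (-120 + (-53 - 57))*(-136) = (-120 - 110)*(-136) = -230*(-136) = 31280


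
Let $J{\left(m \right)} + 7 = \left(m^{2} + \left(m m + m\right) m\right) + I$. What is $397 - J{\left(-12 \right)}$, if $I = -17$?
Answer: $1861$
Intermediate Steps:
$J{\left(m \right)} = -24 + m^{2} + m \left(m + m^{2}\right)$ ($J{\left(m \right)} = -7 - \left(17 - m^{2} - \left(m m + m\right) m\right) = -7 - \left(17 - m^{2} - \left(m^{2} + m\right) m\right) = -7 - \left(17 - m^{2} - \left(m + m^{2}\right) m\right) = -7 - \left(17 - m^{2} - m \left(m + m^{2}\right)\right) = -7 + \left(-17 + m^{2} + m \left(m + m^{2}\right)\right) = -24 + m^{2} + m \left(m + m^{2}\right)$)
$397 - J{\left(-12 \right)} = 397 - \left(-24 + \left(-12\right)^{3} + 2 \left(-12\right)^{2}\right) = 397 - \left(-24 - 1728 + 2 \cdot 144\right) = 397 - \left(-24 - 1728 + 288\right) = 397 - -1464 = 397 + 1464 = 1861$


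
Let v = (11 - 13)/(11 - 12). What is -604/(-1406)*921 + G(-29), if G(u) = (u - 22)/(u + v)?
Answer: 2515229/6327 ≈ 397.54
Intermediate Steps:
v = 2 (v = -2/(-1) = -2*(-1) = 2)
G(u) = (-22 + u)/(2 + u) (G(u) = (u - 22)/(u + 2) = (-22 + u)/(2 + u))
-604/(-1406)*921 + G(-29) = -604/(-1406)*921 + (-22 - 29)/(2 - 29) = -604*(-1/1406)*921 - 51/(-27) = (302/703)*921 - 1/27*(-51) = 278142/703 + 17/9 = 2515229/6327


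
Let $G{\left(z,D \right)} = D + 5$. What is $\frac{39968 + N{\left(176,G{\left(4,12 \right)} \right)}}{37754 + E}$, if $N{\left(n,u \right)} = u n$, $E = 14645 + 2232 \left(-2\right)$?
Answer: $\frac{8592}{9587} \approx 0.89621$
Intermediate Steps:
$E = 10181$ ($E = 14645 - 4464 = 10181$)
$G{\left(z,D \right)} = 5 + D$
$N{\left(n,u \right)} = n u$
$\frac{39968 + N{\left(176,G{\left(4,12 \right)} \right)}}{37754 + E} = \frac{39968 + 176 \left(5 + 12\right)}{37754 + 10181} = \frac{39968 + 176 \cdot 17}{47935} = \left(39968 + 2992\right) \frac{1}{47935} = 42960 \cdot \frac{1}{47935} = \frac{8592}{9587}$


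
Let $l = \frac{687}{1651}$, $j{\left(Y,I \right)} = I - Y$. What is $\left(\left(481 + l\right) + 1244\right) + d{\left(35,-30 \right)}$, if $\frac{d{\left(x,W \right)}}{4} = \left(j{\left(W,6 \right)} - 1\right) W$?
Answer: $- \frac{4085538}{1651} \approx -2474.6$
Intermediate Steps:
$l = \frac{687}{1651}$ ($l = 687 \cdot \frac{1}{1651} = \frac{687}{1651} \approx 0.41611$)
$d{\left(x,W \right)} = 4 W \left(5 - W\right)$ ($d{\left(x,W \right)} = 4 \left(\left(6 - W\right) - 1\right) W = 4 \left(5 - W\right) W = 4 W \left(5 - W\right)$)
$\left(\left(481 + l\right) + 1244\right) + d{\left(35,-30 \right)} = \left(\left(481 + \frac{687}{1651}\right) + 1244\right) + 4 \left(-30\right) \left(5 - -30\right) = \left(\frac{794818}{1651} + 1244\right) + 4 \left(-30\right) \left(5 + 30\right) = \frac{2848662}{1651} + 4 \left(-30\right) 35 = \frac{2848662}{1651} - 4200 = - \frac{4085538}{1651}$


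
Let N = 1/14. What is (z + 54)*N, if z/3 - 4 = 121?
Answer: 429/14 ≈ 30.643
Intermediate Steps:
z = 375 (z = 12 + 3*121 = 12 + 363 = 375)
N = 1/14 ≈ 0.071429
(z + 54)*N = (375 + 54)*(1/14) = 429*(1/14) = 429/14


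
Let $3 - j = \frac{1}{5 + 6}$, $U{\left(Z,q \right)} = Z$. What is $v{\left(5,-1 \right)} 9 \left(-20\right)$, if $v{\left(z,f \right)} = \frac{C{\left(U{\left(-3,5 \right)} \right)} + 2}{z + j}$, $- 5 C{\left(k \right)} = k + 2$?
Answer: $- \frac{1452}{29} \approx -50.069$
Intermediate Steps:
$C{\left(k \right)} = - \frac{2}{5} - \frac{k}{5}$ ($C{\left(k \right)} = - \frac{k + 2}{5} = - \frac{2 + k}{5} = - \frac{2}{5} - \frac{k}{5}$)
$j = \frac{32}{11}$ ($j = 3 - \frac{1}{5 + 6} = 3 - \frac{1}{11} = \frac{32}{11} \approx 2.9091$)
$v{\left(z,f \right)} = \frac{11}{5 \left(\frac{32}{11} + z\right)}$ ($v{\left(z,f \right)} = \frac{\left(- \frac{2}{5} - - \frac{3}{5}\right) + 2}{z + \frac{32}{11}} = \frac{\left(- \frac{2}{5} + \frac{3}{5}\right) + 2}{\frac{32}{11} + z} = \frac{\frac{1}{5} + 2}{\frac{32}{11} + z} = \frac{11}{5 \left(\frac{32}{11} + z\right)}$)
$v{\left(5,-1 \right)} 9 \left(-20\right) = \frac{121}{5 \left(32 + 11 \cdot 5\right)} 9 \left(-20\right) = \frac{121}{5 \left(32 + 55\right)} 9 \left(-20\right) = \frac{121}{5 \cdot 87} \cdot 9 \left(-20\right) = \frac{121}{5} \cdot \frac{1}{87} \cdot 9 \left(-20\right) = \frac{121}{435} \cdot 9 \left(-20\right) = \frac{363}{145} \left(-20\right) = - \frac{1452}{29}$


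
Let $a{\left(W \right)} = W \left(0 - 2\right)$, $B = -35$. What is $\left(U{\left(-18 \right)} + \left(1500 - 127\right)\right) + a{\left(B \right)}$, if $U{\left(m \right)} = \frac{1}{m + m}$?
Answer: $\frac{51947}{36} \approx 1443.0$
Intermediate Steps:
$U{\left(m \right)} = \frac{1}{2 m}$
$a{\left(W \right)} = - 2 W$ ($a{\left(W \right)} = W \left(-2\right) = - 2 W$)
$\left(U{\left(-18 \right)} + \left(1500 - 127\right)\right) + a{\left(B \right)} = \left(\frac{1}{2 \left(-18\right)} + \left(1500 - 127\right)\right) - -70 = \left(\frac{1}{2} \left(- \frac{1}{18}\right) + \left(1500 - 127\right)\right) + 70 = \left(- \frac{1}{36} + 1373\right) + 70 = \frac{49427}{36} + 70 = \frac{51947}{36}$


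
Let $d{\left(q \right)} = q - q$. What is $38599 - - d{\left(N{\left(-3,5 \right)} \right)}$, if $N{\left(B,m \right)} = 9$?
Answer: $38599$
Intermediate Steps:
$d{\left(q \right)} = 0$
$38599 - - d{\left(N{\left(-3,5 \right)} \right)} = 38599 - \left(-1\right) 0 = 38599 - 0 = 38599 + 0 = 38599$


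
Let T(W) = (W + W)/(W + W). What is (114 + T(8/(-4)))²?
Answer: 13225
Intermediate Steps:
T(W) = 1 (T(W) = (2*W)/((2*W)) = (2*W)*(1/(2*W)) = 1)
(114 + T(8/(-4)))² = (114 + 1)² = 115² = 13225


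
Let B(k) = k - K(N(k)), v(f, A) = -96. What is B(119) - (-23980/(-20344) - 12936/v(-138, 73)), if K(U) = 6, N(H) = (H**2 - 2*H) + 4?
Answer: -233231/10172 ≈ -22.929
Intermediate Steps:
N(H) = 4 + H**2 - 2*H
B(k) = -6 + k (B(k) = k - 1*6 = k - 6 = -6 + k)
B(119) - (-23980/(-20344) - 12936/v(-138, 73)) = (-6 + 119) - (-23980/(-20344) - 12936/(-96)) = 113 - (-23980*(-1/20344) - 12936*(-1/96)) = 113 - (5995/5086 + 539/4) = 113 - 1*1382667/10172 = 113 - 1382667/10172 = -233231/10172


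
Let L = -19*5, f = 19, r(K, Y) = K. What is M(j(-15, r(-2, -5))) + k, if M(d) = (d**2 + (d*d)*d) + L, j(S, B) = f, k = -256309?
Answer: -249184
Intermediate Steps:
j(S, B) = 19
L = -95
M(d) = -95 + d**2 + d**3 (M(d) = (d**2 + (d*d)*d) - 95 = (d**2 + d**2*d) - 95 = (d**2 + d**3) - 95 = -95 + d**2 + d**3)
M(j(-15, r(-2, -5))) + k = (-95 + 19**2 + 19**3) - 256309 = (-95 + 361 + 6859) - 256309 = 7125 - 256309 = -249184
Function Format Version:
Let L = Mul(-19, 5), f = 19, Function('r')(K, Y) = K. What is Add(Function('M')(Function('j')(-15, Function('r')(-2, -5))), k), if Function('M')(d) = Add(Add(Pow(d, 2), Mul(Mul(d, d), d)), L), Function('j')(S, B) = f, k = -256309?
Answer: -249184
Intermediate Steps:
Function('j')(S, B) = 19
L = -95
Function('M')(d) = Add(-95, Pow(d, 2), Pow(d, 3)) (Function('M')(d) = Add(Add(Pow(d, 2), Mul(Mul(d, d), d)), -95) = Add(Add(Pow(d, 2), Mul(Pow(d, 2), d)), -95) = Add(Add(Pow(d, 2), Pow(d, 3)), -95) = Add(-95, Pow(d, 2), Pow(d, 3)))
Add(Function('M')(Function('j')(-15, Function('r')(-2, -5))), k) = Add(Add(-95, Pow(19, 2), Pow(19, 3)), -256309) = Add(Add(-95, 361, 6859), -256309) = Add(7125, -256309) = -249184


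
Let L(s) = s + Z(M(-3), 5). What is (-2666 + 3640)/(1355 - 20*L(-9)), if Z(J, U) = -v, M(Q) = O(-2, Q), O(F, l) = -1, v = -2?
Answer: 974/1495 ≈ 0.65150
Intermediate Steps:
M(Q) = -1
Z(J, U) = 2 (Z(J, U) = -1*(-2) = 2)
L(s) = 2 + s (L(s) = s + 2 = 2 + s)
(-2666 + 3640)/(1355 - 20*L(-9)) = (-2666 + 3640)/(1355 - 20*(2 - 9)) = 974/(1355 - 20*(-7)) = 974/(1355 + 140) = 974/1495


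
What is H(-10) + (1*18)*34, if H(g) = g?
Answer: 602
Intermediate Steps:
H(-10) + (1*18)*34 = -10 + (1*18)*34 = -10 + 18*34 = -10 + 612 = 602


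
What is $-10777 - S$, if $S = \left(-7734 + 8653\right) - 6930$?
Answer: $-4766$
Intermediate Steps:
$S = -6011$ ($S = 919 - 6930 = -6011$)
$-10777 - S = -10777 - -6011 = -10777 + 6011 = -4766$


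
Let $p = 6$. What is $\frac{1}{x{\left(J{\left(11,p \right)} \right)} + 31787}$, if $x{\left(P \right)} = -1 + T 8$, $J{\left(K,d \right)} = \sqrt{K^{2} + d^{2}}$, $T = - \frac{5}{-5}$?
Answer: $\frac{1}{31794} \approx 3.1452 \cdot 10^{-5}$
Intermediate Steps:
$T = 1$ ($T = \left(-5\right) \left(- \frac{1}{5}\right) = 1$)
$x{\left(P \right)} = 7$ ($x{\left(P \right)} = -1 + 1 \cdot 8 = -1 + 8 = 7$)
$\frac{1}{x{\left(J{\left(11,p \right)} \right)} + 31787} = \frac{1}{7 + 31787} = \frac{1}{31794}$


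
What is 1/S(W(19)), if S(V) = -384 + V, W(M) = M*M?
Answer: -1/23 ≈ -0.043478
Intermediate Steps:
W(M) = M²
1/S(W(19)) = 1/(-384 + 19²) = 1/(-384 + 361) = 1/(-23) = -1/23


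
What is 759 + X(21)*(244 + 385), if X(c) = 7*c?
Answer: 93222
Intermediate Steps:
759 + X(21)*(244 + 385) = 759 + (7*21)*(244 + 385) = 759 + 147*629 = 759 + 92463 = 93222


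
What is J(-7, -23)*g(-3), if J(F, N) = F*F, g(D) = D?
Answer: -147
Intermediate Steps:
J(F, N) = F**2
J(-7, -23)*g(-3) = (-7)**2*(-3) = 49*(-3) = -147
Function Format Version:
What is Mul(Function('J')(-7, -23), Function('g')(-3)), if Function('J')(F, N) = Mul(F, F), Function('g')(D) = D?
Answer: -147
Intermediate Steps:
Function('J')(F, N) = Pow(F, 2)
Mul(Function('J')(-7, -23), Function('g')(-3)) = Mul(Pow(-7, 2), -3) = Mul(49, -3) = -147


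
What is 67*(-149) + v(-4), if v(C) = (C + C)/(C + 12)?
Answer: -9984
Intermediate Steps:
v(C) = 2*C/(12 + C) (v(C) = (2*C)/(12 + C) = 2*C/(12 + C))
67*(-149) + v(-4) = 67*(-149) + 2*(-4)/(12 - 4) = -9983 + 2*(-4)/8 = -9983 + 2*(-4)*(⅛) = -9983 - 1 = -9984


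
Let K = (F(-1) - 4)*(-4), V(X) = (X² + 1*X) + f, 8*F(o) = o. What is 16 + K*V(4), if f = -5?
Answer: 527/2 ≈ 263.50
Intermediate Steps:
F(o) = o/8
V(X) = -5 + X + X² (V(X) = (X² + 1*X) - 5 = (X² + X) - 5 = (X + X²) - 5 = -5 + X + X²)
K = 33/2 (K = ((⅛)*(-1) - 4)*(-4) = (-⅛ - 4)*(-4) = -33/8*(-4) = 33/2 ≈ 16.500)
16 + K*V(4) = 16 + 33*(-5 + 4 + 4²)/2 = 16 + 33*(-5 + 4 + 16)/2 = 16 + (33/2)*15 = 16 + 495/2 = 527/2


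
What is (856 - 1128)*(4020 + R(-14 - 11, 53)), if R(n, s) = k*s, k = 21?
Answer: -1396176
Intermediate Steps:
R(n, s) = 21*s
(856 - 1128)*(4020 + R(-14 - 11, 53)) = (856 - 1128)*(4020 + 21*53) = -272*(4020 + 1113) = -272*5133 = -1396176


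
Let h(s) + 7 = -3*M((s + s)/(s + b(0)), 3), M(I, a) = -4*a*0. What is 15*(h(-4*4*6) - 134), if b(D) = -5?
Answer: -2115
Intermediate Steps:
M(I, a) = 0
h(s) = -7 (h(s) = -7 - 3*0 = -7 + 0 = -7)
15*(h(-4*4*6) - 134) = 15*(-7 - 134) = 15*(-141) = -2115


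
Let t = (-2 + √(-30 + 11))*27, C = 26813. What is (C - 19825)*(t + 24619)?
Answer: 171660220 + 188676*I*√19 ≈ 1.7166e+8 + 8.2242e+5*I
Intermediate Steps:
t = -54 + 27*I*√19 (t = (-2 + √(-19))*27 = (-2 + I*√19)*27 = -54 + 27*I*√19 ≈ -54.0 + 117.69*I)
(C - 19825)*(t + 24619) = (26813 - 19825)*((-54 + 27*I*√19) + 24619) = 6988*(24565 + 27*I*√19) = 171660220 + 188676*I*√19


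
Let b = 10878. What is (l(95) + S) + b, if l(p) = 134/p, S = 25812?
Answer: 3485684/95 ≈ 36691.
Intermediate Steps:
(l(95) + S) + b = (134/95 + 25812) + 10878 = 2452274/95 + 10878 = 3485684/95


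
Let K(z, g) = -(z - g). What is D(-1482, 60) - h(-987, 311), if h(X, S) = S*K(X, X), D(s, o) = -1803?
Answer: -1803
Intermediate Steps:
K(z, g) = g - z
h(X, S) = 0 (h(X, S) = S*(X - X) = S*0 = 0)
D(-1482, 60) - h(-987, 311) = -1803 - 1*0 = -1803 + 0 = -1803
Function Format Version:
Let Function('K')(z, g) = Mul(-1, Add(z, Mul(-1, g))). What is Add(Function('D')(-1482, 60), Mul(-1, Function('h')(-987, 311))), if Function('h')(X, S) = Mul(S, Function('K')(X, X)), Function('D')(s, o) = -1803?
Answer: -1803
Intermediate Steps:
Function('K')(z, g) = Add(g, Mul(-1, z))
Function('h')(X, S) = 0 (Function('h')(X, S) = Mul(S, Add(X, Mul(-1, X))) = Mul(S, 0) = 0)
Add(Function('D')(-1482, 60), Mul(-1, Function('h')(-987, 311))) = Add(-1803, Mul(-1, 0)) = Add(-1803, 0) = -1803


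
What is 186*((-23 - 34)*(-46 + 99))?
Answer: -561906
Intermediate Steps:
186*((-23 - 34)*(-46 + 99)) = 186*(-57*53) = 186*(-3021) = -561906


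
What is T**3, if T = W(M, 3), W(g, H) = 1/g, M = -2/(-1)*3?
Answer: 1/216 ≈ 0.0046296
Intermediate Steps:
M = 6 (M = -2*(-1)*3 = 2*3 = 6)
T = 1/6 ≈ 0.16667
T**3 = (1/6)**3 = 1/216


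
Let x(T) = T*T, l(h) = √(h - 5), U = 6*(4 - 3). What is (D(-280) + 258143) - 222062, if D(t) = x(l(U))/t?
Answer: 10102679/280 ≈ 36081.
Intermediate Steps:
U = 6 (U = 6*1 = 6)
l(h) = √(-5 + h)
x(T) = T²
D(t) = 1/t (D(t) = (√(-5 + 6))²/t = (√1)²/t = 1²/t = 1/t)
(D(-280) + 258143) - 222062 = (1/(-280) + 258143) - 222062 = (-1/280 + 258143) - 222062 = 72280039/280 - 222062 = 10102679/280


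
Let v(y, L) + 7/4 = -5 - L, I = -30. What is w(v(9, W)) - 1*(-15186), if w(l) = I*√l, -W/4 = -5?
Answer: 15186 - 15*I*√107 ≈ 15186.0 - 155.16*I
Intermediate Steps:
W = 20 (W = -4*(-5) = 20)
v(y, L) = -27/4 - L (v(y, L) = -7/4 + (-5 - L) = -27/4 - L)
w(l) = -30*√l
w(v(9, W)) - 1*(-15186) = -30*√(-27/4 - 1*20) - 1*(-15186) = -30*√(-27/4 - 20) + 15186 = -15*I*√107 + 15186 = 15186 - 15*I*√107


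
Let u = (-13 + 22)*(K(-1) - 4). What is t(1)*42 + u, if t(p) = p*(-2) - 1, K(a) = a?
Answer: -171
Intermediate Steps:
t(p) = -1 - 2*p (t(p) = -2*p - 1 = -1 - 2*p)
u = -45 (u = (-13 + 22)*(-1 - 4) = 9*(-5) = -45)
t(1)*42 + u = (-1 - 2*1)*42 - 45 = (-1 - 2)*42 - 45 = -3*42 - 45 = -126 - 45 = -171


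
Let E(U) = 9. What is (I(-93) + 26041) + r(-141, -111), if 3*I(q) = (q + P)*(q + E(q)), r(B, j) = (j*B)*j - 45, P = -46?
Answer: -1707373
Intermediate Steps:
r(B, j) = -45 + B*j² (r(B, j) = (B*j)*j - 45 = B*j² - 45 = -45 + B*j²)
I(q) = (-46 + q)*(9 + q)/3 (I(q) = ((q - 46)*(q + 9))/3 = ((-46 + q)*(9 + q))/3 = (-46 + q)*(9 + q)/3)
(I(-93) + 26041) + r(-141, -111) = ((-138 - 37/3*(-93) + (⅓)*(-93)²) + 26041) + (-45 - 141*(-111)²) = ((-138 + 1147 + (⅓)*8649) + 26041) + (-45 - 141*12321) = ((-138 + 1147 + 2883) + 26041) + (-45 - 1737261) = (3892 + 26041) - 1737306 = 29933 - 1737306 = -1707373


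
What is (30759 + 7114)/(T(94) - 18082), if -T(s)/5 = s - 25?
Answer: -37873/18427 ≈ -2.0553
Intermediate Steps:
T(s) = 125 - 5*s (T(s) = -5*(s - 25) = -5*(-25 + s) = 125 - 5*s)
(30759 + 7114)/(T(94) - 18082) = (30759 + 7114)/((125 - 5*94) - 18082) = 37873/((125 - 470) - 18082) = 37873/(-345 - 18082) = 37873/(-18427) = 37873*(-1/18427) = -37873/18427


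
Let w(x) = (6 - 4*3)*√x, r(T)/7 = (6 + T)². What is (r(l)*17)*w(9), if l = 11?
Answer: -619038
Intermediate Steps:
r(T) = 7*(6 + T)²
w(x) = -6*√x (w(x) = (6 - 12)*√x = -6*√x)
(r(l)*17)*w(9) = ((7*(6 + 11)²)*17)*(-6*√9) = ((7*17²)*17)*(-6*3) = ((7*289)*17)*(-18) = (2023*17)*(-18) = 34391*(-18) = -619038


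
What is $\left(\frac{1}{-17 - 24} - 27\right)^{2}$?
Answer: $\frac{1227664}{1681} \approx 730.32$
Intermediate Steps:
$\left(\frac{1}{-17 - 24} - 27\right)^{2} = \left(\frac{1}{-41} - 27\right)^{2} = \left(- \frac{1}{41} - 27\right)^{2} = \left(- \frac{1108}{41}\right)^{2} = \frac{1227664}{1681}$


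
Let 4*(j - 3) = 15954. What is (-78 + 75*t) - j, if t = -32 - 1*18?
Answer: -15639/2 ≈ -7819.5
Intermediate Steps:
t = -50 (t = -32 - 18 = -50)
j = 7983/2 (j = 3 + (¼)*15954 = 3 + 7977/2 = 7983/2 ≈ 3991.5)
(-78 + 75*t) - j = (-78 + 75*(-50)) - 1*7983/2 = (-78 - 3750) - 7983/2 = -3828 - 7983/2 = -15639/2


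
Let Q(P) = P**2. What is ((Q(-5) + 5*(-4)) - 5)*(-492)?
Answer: 0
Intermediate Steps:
((Q(-5) + 5*(-4)) - 5)*(-492) = (((-5)**2 + 5*(-4)) - 5)*(-492) = ((25 - 20) - 5)*(-492) = (5 - 5)*(-492) = 0*(-492) = 0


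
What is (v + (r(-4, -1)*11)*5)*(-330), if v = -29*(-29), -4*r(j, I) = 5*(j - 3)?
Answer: -872685/2 ≈ -4.3634e+5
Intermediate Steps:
r(j, I) = 15/4 - 5*j/4 (r(j, I) = -5*(j - 3)/4 = -5*(-3 + j)/4 = -(-15 + 5*j)/4 = 15/4 - 5*j/4)
v = 841
(v + (r(-4, -1)*11)*5)*(-330) = (841 + ((15/4 - 5/4*(-4))*11)*5)*(-330) = (841 + ((15/4 + 5)*11)*5)*(-330) = (841 + ((35/4)*11)*5)*(-330) = (841 + (385/4)*5)*(-330) = (841 + 1925/4)*(-330) = (5289/4)*(-330) = -872685/2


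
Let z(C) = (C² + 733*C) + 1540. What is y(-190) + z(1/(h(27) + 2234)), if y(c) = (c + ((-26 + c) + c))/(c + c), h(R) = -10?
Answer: 724517397359/469886720 ≈ 1541.9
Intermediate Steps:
y(c) = (-26 + 3*c)/(2*c) (y(c) = (c + (-26 + 2*c))/((2*c)) = (-26 + 3*c)*(1/(2*c)) = (-26 + 3*c)/(2*c))
z(C) = 1540 + C² + 733*C
y(-190) + z(1/(h(27) + 2234)) = (3/2 - 13/(-190)) + (1540 + (1/(-10 + 2234))² + 733/(-10 + 2234)) = (3/2 - 13*(-1/190)) + (1540 + (1/2224)² + 733/2224) = (3/2 + 13/190) + (1540 + (1/2224)² + 733*(1/2224)) = 149/95 + (1540 + 1/4946176 + 733/2224) = 149/95 + 7618741233/4946176 = 724517397359/469886720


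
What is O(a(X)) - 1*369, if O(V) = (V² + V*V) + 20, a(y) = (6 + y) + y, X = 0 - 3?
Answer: -349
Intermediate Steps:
X = -3
a(y) = 6 + 2*y
O(V) = 20 + 2*V² (O(V) = (V² + V²) + 20 = 2*V² + 20 = 20 + 2*V²)
O(a(X)) - 1*369 = (20 + 2*(6 + 2*(-3))²) - 1*369 = (20 + 2*(6 - 6)²) - 369 = (20 + 2*0²) - 369 = (20 + 2*0) - 369 = (20 + 0) - 369 = 20 - 369 = -349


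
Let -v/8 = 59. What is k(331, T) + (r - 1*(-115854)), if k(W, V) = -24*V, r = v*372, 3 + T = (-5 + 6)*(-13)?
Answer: -59346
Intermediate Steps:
v = -472 (v = -8*59 = -472)
T = -16 (T = -3 + (-5 + 6)*(-13) = -3 + 1*(-13) = -3 - 13 = -16)
r = -175584 (r = -472*372 = -175584)
k(331, T) + (r - 1*(-115854)) = -24*(-16) + (-175584 - 1*(-115854)) = 384 + (-175584 + 115854) = 384 - 59730 = -59346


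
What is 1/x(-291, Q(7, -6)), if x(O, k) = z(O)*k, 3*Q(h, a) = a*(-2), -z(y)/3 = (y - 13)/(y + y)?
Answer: -97/608 ≈ -0.15954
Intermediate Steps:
z(y) = -3*(-13 + y)/(2*y) (z(y) = -3*(y - 13)/(y + y) = -3*(-13 + y)/(2*y))
Q(h, a) = -2*a/3 (Q(h, a) = (a*(-2))/3 = (-2*a)/3 = -2*a/3)
x(O, k) = 3*k*(13 - O)/(2*O) (x(O, k) = (3*(13 - O)/(2*O))*k = 3*k*(13 - O)/(2*O))
1/x(-291, Q(7, -6)) = 1/((3/2)*(-⅔*(-6))*(13 - 1*(-291))/(-291)) = 1/((3/2)*4*(-1/291)*(13 + 291)) = 1/((3/2)*4*(-1/291)*304) = 1/(-608/97) = -97/608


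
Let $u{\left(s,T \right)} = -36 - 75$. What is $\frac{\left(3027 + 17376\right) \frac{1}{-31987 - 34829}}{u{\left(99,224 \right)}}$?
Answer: $\frac{2267}{824064} \approx 0.002751$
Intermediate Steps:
$u{\left(s,T \right)} = -111$ ($u{\left(s,T \right)} = -36 - 75 = -111$)
$\frac{\left(3027 + 17376\right) \frac{1}{-31987 - 34829}}{u{\left(99,224 \right)}} = \frac{\left(3027 + 17376\right) \frac{1}{-31987 - 34829}}{-111} = \frac{20403}{-66816} \left(- \frac{1}{111}\right) = 20403 \left(- \frac{1}{66816}\right) \left(- \frac{1}{111}\right) = \left(- \frac{2267}{7424}\right) \left(- \frac{1}{111}\right) = \frac{2267}{824064}$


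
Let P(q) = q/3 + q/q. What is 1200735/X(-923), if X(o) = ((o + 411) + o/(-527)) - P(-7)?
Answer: -379672407/160919 ≈ -2359.4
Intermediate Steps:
P(q) = 1 + q/3 (P(q) = q*(1/3) + 1 = q/3 + 1 = 1 + q/3)
X(o) = 1237/3 + 526*o/527 (X(o) = ((o + 411) + o/(-527)) - (1 + (1/3)*(-7)) = ((411 + o) + o*(-1/527)) - (1 - 7/3) = ((411 + o) - o/527) - 1*(-4/3) = (411 + 526*o/527) + 4/3 = 1237/3 + 526*o/527)
1200735/X(-923) = 1200735/(1237/3 + (526/527)*(-923)) = 1200735/(1237/3 - 485498/527) = 1200735/(-804595/1581) = 1200735*(-1581/804595) = -379672407/160919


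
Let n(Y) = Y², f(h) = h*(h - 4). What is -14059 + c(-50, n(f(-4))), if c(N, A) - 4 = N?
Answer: -14105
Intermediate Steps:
f(h) = h*(-4 + h)
c(N, A) = 4 + N
-14059 + c(-50, n(f(-4))) = -14059 + (4 - 50) = -14059 - 46 = -14105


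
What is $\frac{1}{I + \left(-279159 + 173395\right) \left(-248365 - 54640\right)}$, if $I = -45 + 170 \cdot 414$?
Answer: $\frac{1}{32047091155} \approx 3.1204 \cdot 10^{-11}$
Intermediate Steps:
$I = 70335$ ($I = -45 + 70380 = 70335$)
$\frac{1}{I + \left(-279159 + 173395\right) \left(-248365 - 54640\right)} = \frac{1}{70335 + \left(-279159 + 173395\right) \left(-248365 - 54640\right)} = \frac{1}{70335 - -32047020820} = \frac{1}{70335 + 32047020820} = \frac{1}{32047091155}$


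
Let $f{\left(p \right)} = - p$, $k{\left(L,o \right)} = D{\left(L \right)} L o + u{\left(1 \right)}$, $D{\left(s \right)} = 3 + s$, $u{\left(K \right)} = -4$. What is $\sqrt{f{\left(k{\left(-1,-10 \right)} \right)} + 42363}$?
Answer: $\sqrt{42347} \approx 205.78$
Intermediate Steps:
$k{\left(L,o \right)} = -4 + L o \left(3 + L\right)$ ($k{\left(L,o \right)} = \left(3 + L\right) L o - 4 = L \left(3 + L\right) o - 4 = L o \left(3 + L\right) - 4 = -4 + L o \left(3 + L\right)$)
$\sqrt{f{\left(k{\left(-1,-10 \right)} \right)} + 42363} = \sqrt{- (-4 - - 10 \left(3 - 1\right)) + 42363} = \sqrt{- (-4 - \left(-10\right) 2) + 42363} = \sqrt{- (-4 + 20) + 42363} = \sqrt{\left(-1\right) 16 + 42363} = \sqrt{-16 + 42363} = \sqrt{42347}$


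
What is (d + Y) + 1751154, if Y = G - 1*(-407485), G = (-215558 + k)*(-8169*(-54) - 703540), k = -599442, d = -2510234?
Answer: 213867058405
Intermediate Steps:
G = 213867410000 (G = (-215558 - 599442)*(-8169*(-54) - 703540) = -815000*(441126 - 703540) = -815000*(-262414) = 213867410000)
Y = 213867817485 (Y = 213867410000 - 1*(-407485) = 213867410000 + 407485 = 213867817485)
(d + Y) + 1751154 = (-2510234 + 213867817485) + 1751154 = 213865307251 + 1751154 = 213867058405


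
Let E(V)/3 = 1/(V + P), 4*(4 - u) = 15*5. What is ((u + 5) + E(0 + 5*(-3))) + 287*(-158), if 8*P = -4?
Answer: -5624137/124 ≈ -45356.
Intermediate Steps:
P = -½ (P = (⅛)*(-4) = -½ ≈ -0.50000)
u = -59/4 (u = 4 - 15*5/4 = 4 - ¼*75 = 4 - 75/4 = -59/4 ≈ -14.750)
E(V) = 3/(-½ + V) (E(V) = 3/(V - ½) = 3/(-½ + V))
((u + 5) + E(0 + 5*(-3))) + 287*(-158) = ((-59/4 + 5) + 6/(-1 + 2*(0 + 5*(-3)))) + 287*(-158) = (-39/4 + 6/(-1 + 2*(0 - 15))) - 45346 = (-39/4 + 6/(-1 + 2*(-15))) - 45346 = (-39/4 + 6/(-1 - 30)) - 45346 = (-39/4 + 6/(-31)) - 45346 = (-39/4 + 6*(-1/31)) - 45346 = (-39/4 - 6/31) - 45346 = -1233/124 - 45346 = -5624137/124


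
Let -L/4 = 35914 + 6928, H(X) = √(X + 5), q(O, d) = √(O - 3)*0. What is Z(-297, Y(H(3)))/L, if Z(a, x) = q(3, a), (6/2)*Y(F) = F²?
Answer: 0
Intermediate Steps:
q(O, d) = 0 (q(O, d) = √(-3 + O)*0 = 0)
H(X) = √(5 + X)
Y(F) = F²/3
Z(a, x) = 0
L = -171368 (L = -4*(35914 + 6928) = -4*42842 = -171368)
Z(-297, Y(H(3)))/L = 0/(-171368) = 0*(-1/171368) = 0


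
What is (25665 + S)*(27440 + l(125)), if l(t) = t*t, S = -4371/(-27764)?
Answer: 2789701492365/2524 ≈ 1.1053e+9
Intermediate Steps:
S = 4371/27764 (S = -4371*(-1/27764) = 4371/27764 ≈ 0.15743)
l(t) = t²
(25665 + S)*(27440 + l(125)) = (25665 + 4371/27764)*(27440 + 125²) = 712567431*(27440 + 15625)/27764 = (712567431/27764)*43065 = 2789701492365/2524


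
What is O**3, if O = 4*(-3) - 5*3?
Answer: -19683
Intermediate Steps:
O = -27 (O = -12 - 15 = -27)
O**3 = (-27)**3 = -19683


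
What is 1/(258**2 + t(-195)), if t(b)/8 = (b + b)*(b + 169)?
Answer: 1/147684 ≈ 6.7712e-6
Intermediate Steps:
t(b) = 16*b*(169 + b) (t(b) = 8*((b + b)*(b + 169)) = 8*((2*b)*(169 + b)) = 8*(2*b*(169 + b)) = 16*b*(169 + b))
1/(258**2 + t(-195)) = 1/(258**2 + 16*(-195)*(169 - 195)) = 1/(66564 + 16*(-195)*(-26)) = 1/(66564 + 81120) = 1/147684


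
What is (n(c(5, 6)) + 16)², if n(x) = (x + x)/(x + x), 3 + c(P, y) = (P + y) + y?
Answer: 289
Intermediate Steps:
c(P, y) = -3 + P + 2*y (c(P, y) = -3 + ((P + y) + y) = -3 + (P + 2*y) = -3 + P + 2*y)
n(x) = 1 (n(x) = (2*x)/((2*x)) = (1/(2*x))*(2*x) = 1)
(n(c(5, 6)) + 16)² = (1 + 16)² = 17² = 289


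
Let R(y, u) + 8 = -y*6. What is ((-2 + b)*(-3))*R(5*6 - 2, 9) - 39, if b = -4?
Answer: -3207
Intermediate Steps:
R(y, u) = -8 - 6*y (R(y, u) = -8 - y*6 = -8 - 6*y)
((-2 + b)*(-3))*R(5*6 - 2, 9) - 39 = ((-2 - 4)*(-3))*(-8 - 6*(5*6 - 2)) - 39 = (-6*(-3))*(-8 - 6*(30 - 2)) - 39 = 18*(-8 - 6*28) - 39 = 18*(-8 - 168) - 39 = 18*(-176) - 39 = -3168 - 39 = -3207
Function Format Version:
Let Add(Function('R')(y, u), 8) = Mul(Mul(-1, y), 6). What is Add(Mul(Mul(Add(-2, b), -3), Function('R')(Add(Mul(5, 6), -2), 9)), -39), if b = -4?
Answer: -3207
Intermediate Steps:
Function('R')(y, u) = Add(-8, Mul(-6, y)) (Function('R')(y, u) = Add(-8, Mul(Mul(-1, y), 6)) = Add(-8, Mul(-6, y)))
Add(Mul(Mul(Add(-2, b), -3), Function('R')(Add(Mul(5, 6), -2), 9)), -39) = Add(Mul(Mul(Add(-2, -4), -3), Add(-8, Mul(-6, Add(Mul(5, 6), -2)))), -39) = Add(Mul(Mul(-6, -3), Add(-8, Mul(-6, Add(30, -2)))), -39) = Add(Mul(18, Add(-8, Mul(-6, 28))), -39) = Add(Mul(18, Add(-8, -168)), -39) = Add(Mul(18, -176), -39) = Add(-3168, -39) = -3207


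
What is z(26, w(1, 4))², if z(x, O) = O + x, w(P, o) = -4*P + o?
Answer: 676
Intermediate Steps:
w(P, o) = o - 4*P
z(26, w(1, 4))² = ((4 - 4*1) + 26)² = ((4 - 4) + 26)² = (0 + 26)² = 26² = 676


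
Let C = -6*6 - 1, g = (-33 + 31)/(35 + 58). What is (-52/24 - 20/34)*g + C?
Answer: -175210/4743 ≈ -36.941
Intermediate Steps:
g = -2/93 ≈ -0.021505
C = -37 (C = -36 - 1 = -37)
(-52/24 - 20/34)*g + C = (-52/24 - 20/34)*(-2/93) - 37 = (-52*1/24 - 20*1/34)*(-2/93) - 37 = (-13/6 - 10/17)*(-2/93) - 37 = -281/102*(-2/93) - 37 = 281/4743 - 37 = -175210/4743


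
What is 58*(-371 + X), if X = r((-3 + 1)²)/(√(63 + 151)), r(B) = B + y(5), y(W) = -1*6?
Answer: -21518 - 58*√214/107 ≈ -21526.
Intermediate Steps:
y(W) = -6
r(B) = -6 + B (r(B) = B - 6 = -6 + B)
X = -√214/107 (X = (-6 + (-3 + 1)²)/(√(63 + 151)) = (-6 + (-2)²)/(√214) = (-6 + 4)*(√214/214) = -√214/107 ≈ -0.13672)
58*(-371 + X) = 58*(-371 - √214/107) = -21518 - 58*√214/107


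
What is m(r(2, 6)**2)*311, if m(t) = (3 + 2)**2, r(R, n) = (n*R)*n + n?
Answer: 7775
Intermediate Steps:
r(R, n) = n + R*n**2 (r(R, n) = (R*n)*n + n = R*n**2 + n = n + R*n**2)
m(t) = 25 (m(t) = 5**2 = 25)
m(r(2, 6)**2)*311 = 25*311 = 7775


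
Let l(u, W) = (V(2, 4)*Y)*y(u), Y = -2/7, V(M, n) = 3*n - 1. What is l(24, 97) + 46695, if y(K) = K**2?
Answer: 314193/7 ≈ 44885.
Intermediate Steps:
V(M, n) = -1 + 3*n
Y = -2/7 (Y = -2*1/7 = -2/7 ≈ -0.28571)
l(u, W) = -22*u**2/7 (l(u, W) = ((-1 + 3*4)*(-2/7))*u**2 = ((-1 + 12)*(-2/7))*u**2 = (11*(-2/7))*u**2 = -22*u**2/7)
l(24, 97) + 46695 = -22/7*24**2 + 46695 = -22/7*576 + 46695 = -12672/7 + 46695 = 314193/7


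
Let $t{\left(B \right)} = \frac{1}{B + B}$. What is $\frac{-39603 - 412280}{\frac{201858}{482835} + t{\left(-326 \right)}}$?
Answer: $- \frac{47418857751620}{43709527} \approx -1.0849 \cdot 10^{6}$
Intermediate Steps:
$t{\left(B \right)} = \frac{1}{2 B}$
$\frac{-39603 - 412280}{\frac{201858}{482835} + t{\left(-326 \right)}} = \frac{-39603 - 412280}{\frac{201858}{482835} + \frac{1}{2 \left(-326\right)}} = - \frac{451883}{201858 \cdot \frac{1}{482835} + \frac{1}{2} \left(- \frac{1}{326}\right)} = - \frac{451883}{\frac{67286}{160945} - \frac{1}{652}} = - \frac{451883}{\frac{43709527}{104936140}} = \left(-451883\right) \frac{104936140}{43709527} = - \frac{47418857751620}{43709527}$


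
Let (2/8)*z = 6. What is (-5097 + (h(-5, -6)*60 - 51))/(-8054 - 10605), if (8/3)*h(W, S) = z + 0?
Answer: 4608/18659 ≈ 0.24696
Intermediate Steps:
z = 24 (z = 4*6 = 24)
h(W, S) = 9 (h(W, S) = 3*(24 + 0)/8 = (3/8)*24 = 9)
(-5097 + (h(-5, -6)*60 - 51))/(-8054 - 10605) = (-5097 + (9*60 - 51))/(-8054 - 10605) = (-5097 + (540 - 51))/(-18659) = (-5097 + 489)*(-1/18659) = -4608*(-1/18659) = 4608/18659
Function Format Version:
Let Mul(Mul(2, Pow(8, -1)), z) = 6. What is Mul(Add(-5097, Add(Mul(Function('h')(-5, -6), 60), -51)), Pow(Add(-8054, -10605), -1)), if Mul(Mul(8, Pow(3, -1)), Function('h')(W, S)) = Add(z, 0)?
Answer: Rational(4608, 18659) ≈ 0.24696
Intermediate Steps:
z = 24 (z = Mul(4, 6) = 24)
Function('h')(W, S) = 9 (Function('h')(W, S) = Mul(Rational(3, 8), Add(24, 0)) = Mul(Rational(3, 8), 24) = 9)
Mul(Add(-5097, Add(Mul(Function('h')(-5, -6), 60), -51)), Pow(Add(-8054, -10605), -1)) = Mul(Add(-5097, Add(Mul(9, 60), -51)), Pow(Add(-8054, -10605), -1)) = Mul(Add(-5097, Add(540, -51)), Pow(-18659, -1)) = Mul(Add(-5097, 489), Rational(-1, 18659)) = Mul(-4608, Rational(-1, 18659)) = Rational(4608, 18659)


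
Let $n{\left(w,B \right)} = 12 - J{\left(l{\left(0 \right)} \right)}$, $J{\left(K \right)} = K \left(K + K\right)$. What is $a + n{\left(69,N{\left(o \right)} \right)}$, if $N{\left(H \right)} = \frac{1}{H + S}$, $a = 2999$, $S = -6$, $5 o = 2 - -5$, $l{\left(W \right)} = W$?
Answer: $3011$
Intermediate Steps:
$o = \frac{7}{5}$ ($o = \frac{2 - -5}{5} = \frac{2 + 5}{5} = \frac{1}{5} \cdot 7 = \frac{7}{5} \approx 1.4$)
$J{\left(K \right)} = 2 K^{2}$ ($J{\left(K \right)} = K 2 K = 2 K^{2}$)
$N{\left(H \right)} = \frac{1}{-6 + H}$ ($N{\left(H \right)} = \frac{1}{H - 6} = \frac{1}{-6 + H}$)
$n{\left(w,B \right)} = 12$ ($n{\left(w,B \right)} = 12 - 2 \cdot 0^{2} = 12 - 2 \cdot 0 = 12 - 0 = 12 + 0 = 12$)
$a + n{\left(69,N{\left(o \right)} \right)} = 2999 + 12 = 3011$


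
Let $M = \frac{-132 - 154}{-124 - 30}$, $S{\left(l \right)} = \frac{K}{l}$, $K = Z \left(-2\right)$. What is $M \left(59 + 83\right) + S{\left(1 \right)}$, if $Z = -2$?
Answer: $\frac{1874}{7} \approx 267.71$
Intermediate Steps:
$K = 4$ ($K = \left(-2\right) \left(-2\right) = 4$)
$S{\left(l \right)} = \frac{4}{l}$
$M = \frac{13}{7}$ ($M = - \frac{286}{-124 - 30} = - \frac{286}{-154} = \left(-286\right) \left(- \frac{1}{154}\right) = \frac{13}{7} \approx 1.8571$)
$M \left(59 + 83\right) + S{\left(1 \right)} = \frac{13 \left(59 + 83\right)}{7} + \frac{4}{1} = \frac{13}{7} \cdot 142 + 4 \cdot 1 = \frac{1846}{7} + 4 = \frac{1874}{7}$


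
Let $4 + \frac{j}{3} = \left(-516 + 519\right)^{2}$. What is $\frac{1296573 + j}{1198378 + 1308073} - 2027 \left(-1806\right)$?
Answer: $\frac{9175521872250}{2506451} \approx 3.6608 \cdot 10^{6}$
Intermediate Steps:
$j = 15$ ($j = -12 + 3 \left(-516 + 519\right)^{2} = -12 + 3 \cdot 3^{2} = -12 + 3 \cdot 9 = -12 + 27 = 15$)
$\frac{1296573 + j}{1198378 + 1308073} - 2027 \left(-1806\right) = \frac{1296573 + 15}{1198378 + 1308073} - 2027 \left(-1806\right) = \frac{1296588}{2506451} - -3660762 = 1296588 \cdot \frac{1}{2506451} + 3660762 = \frac{1296588}{2506451} + 3660762 = \frac{9175521872250}{2506451}$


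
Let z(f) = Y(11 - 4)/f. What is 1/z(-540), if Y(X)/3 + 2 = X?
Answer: -36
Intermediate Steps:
Y(X) = -6 + 3*X
z(f) = 15/f (z(f) = (-6 + 3*(11 - 4))/f = (-6 + 3*7)/f = (-6 + 21)/f = 15/f)
1/z(-540) = 1/(15/(-540)) = 1/(15*(-1/540)) = 1/(-1/36) = -36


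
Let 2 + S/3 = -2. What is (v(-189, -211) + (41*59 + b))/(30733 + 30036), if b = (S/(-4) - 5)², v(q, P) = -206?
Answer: 2217/60769 ≈ 0.036482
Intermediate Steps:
S = -12 (S = -6 + 3*(-2) = -6 - 6 = -12)
b = 4 (b = (-12/(-4) - 5)² = (-12*(-¼) - 5)² = (3 - 5)² = (-2)² = 4)
(v(-189, -211) + (41*59 + b))/(30733 + 30036) = (-206 + (41*59 + 4))/(30733 + 30036) = (-206 + (2419 + 4))/60769 = (-206 + 2423)*(1/60769) = 2217*(1/60769) = 2217/60769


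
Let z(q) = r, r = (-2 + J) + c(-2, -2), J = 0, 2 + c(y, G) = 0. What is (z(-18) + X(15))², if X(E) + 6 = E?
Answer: 25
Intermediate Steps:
c(y, G) = -2 (c(y, G) = -2 + 0 = -2)
X(E) = -6 + E
r = -4 (r = (-2 + 0) - 2 = -2 - 2 = -4)
z(q) = -4
(z(-18) + X(15))² = (-4 + (-6 + 15))² = (-4 + 9)² = 5² = 25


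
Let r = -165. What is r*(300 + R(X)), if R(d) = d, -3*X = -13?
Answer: -50215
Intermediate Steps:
X = 13/3 (X = -⅓*(-13) = 13/3 ≈ 4.3333)
r*(300 + R(X)) = -165*(300 + 13/3) = -165*913/3 = -50215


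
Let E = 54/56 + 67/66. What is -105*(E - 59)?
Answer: 263435/44 ≈ 5987.2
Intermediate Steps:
E = 1829/924 (E = 54*(1/56) + 67*(1/66) = 27/28 + 67/66 = 1829/924 ≈ 1.9794)
-105*(E - 59) = -105*(1829/924 - 59) = -105*(-52687/924) = 263435/44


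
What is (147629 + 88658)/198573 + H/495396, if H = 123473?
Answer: 47191346227/32790756636 ≈ 1.4392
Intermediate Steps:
(147629 + 88658)/198573 + H/495396 = (147629 + 88658)/198573 + 123473/495396 = 236287*(1/198573) + 123473*(1/495396) = 236287/198573 + 123473/495396 = 47191346227/32790756636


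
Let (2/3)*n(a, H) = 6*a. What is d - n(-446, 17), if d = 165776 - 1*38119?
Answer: 131671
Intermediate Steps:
n(a, H) = 9*a (n(a, H) = 3*(6*a)/2 = 9*a)
d = 127657 (d = 165776 - 38119 = 127657)
d - n(-446, 17) = 127657 - 9*(-446) = 127657 - 1*(-4014) = 127657 + 4014 = 131671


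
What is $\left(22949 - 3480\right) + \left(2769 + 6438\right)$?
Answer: $28676$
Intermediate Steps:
$\left(22949 - 3480\right) + \left(2769 + 6438\right) = 19469 + 9207 = 28676$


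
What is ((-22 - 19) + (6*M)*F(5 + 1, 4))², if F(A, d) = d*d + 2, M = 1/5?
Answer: 9409/25 ≈ 376.36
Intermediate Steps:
M = ⅕ ≈ 0.20000
F(A, d) = 2 + d² (F(A, d) = d² + 2 = 2 + d²)
((-22 - 19) + (6*M)*F(5 + 1, 4))² = ((-22 - 19) + (6*(⅕))*(2 + 4²))² = (-41 + 6*(2 + 16)/5)² = (-41 + (6/5)*18)² = (-41 + 108/5)² = (-97/5)² = 9409/25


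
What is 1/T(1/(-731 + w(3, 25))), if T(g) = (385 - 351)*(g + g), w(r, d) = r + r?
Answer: -725/68 ≈ -10.662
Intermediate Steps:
w(r, d) = 2*r
T(g) = 68*g (T(g) = 34*(2*g) = 68*g)
1/T(1/(-731 + w(3, 25))) = 1/(68/(-731 + 2*3)) = 1/(68/(-731 + 6)) = 1/(68/(-725)) = 1/(68*(-1/725)) = 1/(-68/725) = -725/68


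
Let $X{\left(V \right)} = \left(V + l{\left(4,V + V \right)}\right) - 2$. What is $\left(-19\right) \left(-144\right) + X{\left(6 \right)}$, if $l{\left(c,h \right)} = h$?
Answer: $2752$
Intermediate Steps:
$X{\left(V \right)} = -2 + 3 V$ ($X{\left(V \right)} = \left(V + \left(V + V\right)\right) - 2 = \left(V + 2 V\right) - 2 = 3 V - 2 = -2 + 3 V$)
$\left(-19\right) \left(-144\right) + X{\left(6 \right)} = \left(-19\right) \left(-144\right) + \left(-2 + 3 \cdot 6\right) = 2736 + \left(-2 + 18\right) = 2736 + 16 = 2752$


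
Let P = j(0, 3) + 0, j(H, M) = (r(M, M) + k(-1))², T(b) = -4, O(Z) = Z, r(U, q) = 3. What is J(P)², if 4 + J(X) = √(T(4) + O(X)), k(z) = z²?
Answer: 28 - 16*√3 ≈ 0.28719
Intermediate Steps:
j(H, M) = 16 (j(H, M) = (3 + (-1)²)² = (3 + 1)² = 4² = 16)
P = 16 (P = 16 + 0 = 16)
J(X) = -4 + √(-4 + X)
J(P)² = (-4 + √(-4 + 16))² = (-4 + √12)² = (-4 + 2*√3)²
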